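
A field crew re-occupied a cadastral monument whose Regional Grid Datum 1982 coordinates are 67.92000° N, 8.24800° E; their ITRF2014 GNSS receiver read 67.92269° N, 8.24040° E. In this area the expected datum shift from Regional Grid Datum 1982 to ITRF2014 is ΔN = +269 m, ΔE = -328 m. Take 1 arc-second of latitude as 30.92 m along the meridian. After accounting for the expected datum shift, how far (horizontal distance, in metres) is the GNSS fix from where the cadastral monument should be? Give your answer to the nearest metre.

Observed coordinate differences: Δφ = +0.00269°, Δλ = -0.00760°.
Converting to metres (1° lat = 111312 m, cos φ = 0.375901): observed ΔN = 299.4 m, observed ΔE = -318.0 m.
Subtracting the expected shift leaves a residual of 299.4 − (269) = 30.4 m north and -318.0 − (-328) = 10.0 m east.
Residual distance = √(30.4² + 10.0²) = 32.0 m.

32 m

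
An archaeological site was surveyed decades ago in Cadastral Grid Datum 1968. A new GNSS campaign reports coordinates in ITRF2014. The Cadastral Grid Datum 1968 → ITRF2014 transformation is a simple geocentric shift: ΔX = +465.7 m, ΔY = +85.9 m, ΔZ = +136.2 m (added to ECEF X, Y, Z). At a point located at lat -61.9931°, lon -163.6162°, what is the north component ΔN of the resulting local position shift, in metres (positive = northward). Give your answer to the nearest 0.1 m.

ΔN = -351.9 m

The local north axis is (−sin φ cos λ, −sin φ sin λ, cos φ), giving ΔN = -394.467 − 21.392 + 63.957 = -351.90 m.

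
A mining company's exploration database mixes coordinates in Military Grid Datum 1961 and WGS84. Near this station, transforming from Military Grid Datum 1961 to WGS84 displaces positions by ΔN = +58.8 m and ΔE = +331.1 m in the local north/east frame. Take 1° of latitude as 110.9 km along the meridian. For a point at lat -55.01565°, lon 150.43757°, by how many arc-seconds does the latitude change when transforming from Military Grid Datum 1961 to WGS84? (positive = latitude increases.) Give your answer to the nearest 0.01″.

Δφ = 1.91″

1° of latitude = 110.9 km, so Δφ = 58.8 / 110900 = 0.0005302° = 1.909″.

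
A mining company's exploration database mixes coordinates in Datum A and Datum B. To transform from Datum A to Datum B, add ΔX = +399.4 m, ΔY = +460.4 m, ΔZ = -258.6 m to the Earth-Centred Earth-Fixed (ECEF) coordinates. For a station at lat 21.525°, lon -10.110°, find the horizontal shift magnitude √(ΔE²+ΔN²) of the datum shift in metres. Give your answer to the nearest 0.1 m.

632.5 m

The local east axis at (φ, λ) is (−sin λ, cos λ, 0), so ΔE = −sin(-10.110°)·399.4 + cos(-10.110°)·460.4 = 523.36 m.
The local north axis is (−sin φ cos λ, −sin φ sin λ, cos φ), giving ΔN = -144.267 + 29.653 − 240.565 = -355.18 m.
Horizontal magnitude = √(ΔE² + ΔN²) = √(523.36² + (-355.18)²) = 632.50 m.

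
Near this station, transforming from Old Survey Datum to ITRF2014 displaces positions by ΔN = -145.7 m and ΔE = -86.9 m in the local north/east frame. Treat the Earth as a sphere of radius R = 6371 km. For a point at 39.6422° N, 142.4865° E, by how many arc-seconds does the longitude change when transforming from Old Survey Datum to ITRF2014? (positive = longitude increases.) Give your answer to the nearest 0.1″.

Δλ = -3.7″

At latitude 39.6422°, cos φ = 0.770044.
One radian of longitude at latitude φ spans R cos φ, so Δλ = ΔE / (R cos φ) = -86.9 / (6371000 × 0.770044) = -1.7713e-05 rad = -3.654″.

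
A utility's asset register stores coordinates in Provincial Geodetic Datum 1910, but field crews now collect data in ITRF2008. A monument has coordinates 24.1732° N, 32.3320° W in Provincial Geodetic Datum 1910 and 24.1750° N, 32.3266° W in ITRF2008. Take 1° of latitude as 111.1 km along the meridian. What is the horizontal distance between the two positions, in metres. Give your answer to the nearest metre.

Δφ = 24.1750° − 24.1732° = +0.0018°; Δλ = -32.3266° − -32.3320° = +0.0054°.
ΔN = Δφ × 111100 = 200.0 m; ΔE = Δλ × 111100 × cos(24.1732°) = +0.0054 × 111100 × 0.912312 = 547.3 m.
Distance = √(ΔE² + ΔN²) = √(547.3² + 200.0²) = 582.7 m.

583 m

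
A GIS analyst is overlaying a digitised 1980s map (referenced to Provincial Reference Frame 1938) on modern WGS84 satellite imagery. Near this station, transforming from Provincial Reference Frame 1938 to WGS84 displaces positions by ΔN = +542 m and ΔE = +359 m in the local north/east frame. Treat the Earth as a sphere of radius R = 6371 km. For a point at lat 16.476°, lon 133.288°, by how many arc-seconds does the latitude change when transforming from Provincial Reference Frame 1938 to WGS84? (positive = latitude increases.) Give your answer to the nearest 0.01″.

On a sphere of radius R, 1 rad of latitude = R, so Δφ = ΔN / R = 542.0 / 6371000 = 8.5073e-05 rad = 17.548″.

Δφ = 17.55″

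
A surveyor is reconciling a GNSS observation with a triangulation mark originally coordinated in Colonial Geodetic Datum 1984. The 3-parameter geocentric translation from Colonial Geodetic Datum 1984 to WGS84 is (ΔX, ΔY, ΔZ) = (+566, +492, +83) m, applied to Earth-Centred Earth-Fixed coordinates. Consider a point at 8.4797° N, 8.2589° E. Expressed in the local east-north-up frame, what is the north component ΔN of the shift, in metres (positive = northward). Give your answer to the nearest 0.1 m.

At φ = 8.4797°, λ = 8.2589°: sin φ = 0.147459, cos φ = 0.989068, sin λ = 0.143646, cos λ = 0.989629.
ΔN = −sin φ cos λ·ΔX − sin φ sin λ·ΔY + cos φ·ΔZ = −(0.147459)(0.989629)(566) − (0.147459)(0.143646)(492) + (0.989068)(83) = -10.93 m.

ΔN = -10.9 m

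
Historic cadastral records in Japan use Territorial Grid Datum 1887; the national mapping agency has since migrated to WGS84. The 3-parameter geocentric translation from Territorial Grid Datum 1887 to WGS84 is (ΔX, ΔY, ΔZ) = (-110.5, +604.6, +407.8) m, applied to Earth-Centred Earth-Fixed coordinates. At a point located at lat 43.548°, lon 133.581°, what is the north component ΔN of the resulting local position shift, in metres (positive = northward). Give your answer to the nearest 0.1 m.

ΔN = -58.7 m

The local north axis is (−sin φ cos λ, −sin φ sin λ, cos φ), giving ΔN = -52.483 − 301.746 + 295.572 = -58.66 m.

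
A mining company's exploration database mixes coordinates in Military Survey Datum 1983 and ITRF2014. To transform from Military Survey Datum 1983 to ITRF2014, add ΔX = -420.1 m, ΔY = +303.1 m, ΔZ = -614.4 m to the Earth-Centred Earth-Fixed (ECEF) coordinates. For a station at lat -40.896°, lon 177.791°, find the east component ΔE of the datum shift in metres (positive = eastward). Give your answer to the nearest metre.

ΔE = -287 m

The local east axis at (φ, λ) is (−sin λ, cos λ, 0), so ΔE = −sin(177.791°)·(-420.1) + cos(177.791°)·303.1 = -286.68 m.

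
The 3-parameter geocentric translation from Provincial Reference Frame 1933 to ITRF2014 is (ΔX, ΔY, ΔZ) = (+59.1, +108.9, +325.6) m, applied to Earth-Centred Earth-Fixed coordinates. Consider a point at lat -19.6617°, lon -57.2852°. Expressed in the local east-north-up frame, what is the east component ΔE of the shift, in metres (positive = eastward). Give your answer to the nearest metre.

ΔE = 109 m

At φ = -19.6617°, λ = -57.2852°: sin φ = -0.336466, cos φ = 0.941696, sin λ = -0.841371, cos λ = 0.540458.
ΔE = −sin λ·ΔX + cos λ·ΔY = −(-0.841371)·(59.1) + (0.540458)·(108.9) = 108.58 m.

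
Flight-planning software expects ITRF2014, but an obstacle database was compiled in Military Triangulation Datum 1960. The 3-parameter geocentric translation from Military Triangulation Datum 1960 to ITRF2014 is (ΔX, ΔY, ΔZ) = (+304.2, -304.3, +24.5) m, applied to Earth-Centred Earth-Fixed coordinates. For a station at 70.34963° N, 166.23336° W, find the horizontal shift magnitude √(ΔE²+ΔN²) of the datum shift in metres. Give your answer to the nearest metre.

The local east axis at (φ, λ) is (−sin λ, cos λ, 0), so ΔE = −sin(-166.23336°)·304.2 + cos(-166.23336°)·(-304.3) = 367.95 m.
The local north axis is (−sin φ cos λ, −sin φ sin λ, cos φ), giving ΔN = 278.254 − 68.196 + 8.239 = 218.30 m.
Horizontal magnitude = √(ΔE² + ΔN²) = √(367.95² + 218.30²) = 427.83 m.

428 m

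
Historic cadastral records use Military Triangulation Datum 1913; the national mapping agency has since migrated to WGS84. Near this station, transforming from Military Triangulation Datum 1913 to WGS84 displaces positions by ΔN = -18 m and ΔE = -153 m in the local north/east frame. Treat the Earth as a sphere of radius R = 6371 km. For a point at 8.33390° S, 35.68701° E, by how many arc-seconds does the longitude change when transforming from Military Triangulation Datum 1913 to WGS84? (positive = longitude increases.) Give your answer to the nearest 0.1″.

At latitude -8.33390°, cos φ = 0.989440.
One radian of longitude at latitude φ spans R cos φ, so Δλ = ΔE / (R cos φ) = -153.0 / (6371000 × 0.989440) = -2.4271e-05 rad = -5.006″.

Δλ = -5.0″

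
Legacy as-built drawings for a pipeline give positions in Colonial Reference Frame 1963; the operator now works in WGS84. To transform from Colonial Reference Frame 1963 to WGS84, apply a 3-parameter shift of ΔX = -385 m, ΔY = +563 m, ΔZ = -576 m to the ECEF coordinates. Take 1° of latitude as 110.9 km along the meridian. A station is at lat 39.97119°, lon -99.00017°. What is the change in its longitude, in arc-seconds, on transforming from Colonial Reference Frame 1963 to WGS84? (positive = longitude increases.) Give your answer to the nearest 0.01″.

sin φ = 0.642402, cos φ = 0.766368, sin λ = -0.987688, cos λ = -0.156437.
East component: ΔE = −sin λ·ΔX + cos λ·ΔY = −(-0.987688)(-385) + (-0.156437)(563) = -468.33 m.
1° of latitude spans 110900 m; at latitude φ, 1° of longitude spans that × cos φ = 84990.2 m, so Δλ = -468.33 / 84990.2 × 3600 = -19.838″.

Δλ = -19.84″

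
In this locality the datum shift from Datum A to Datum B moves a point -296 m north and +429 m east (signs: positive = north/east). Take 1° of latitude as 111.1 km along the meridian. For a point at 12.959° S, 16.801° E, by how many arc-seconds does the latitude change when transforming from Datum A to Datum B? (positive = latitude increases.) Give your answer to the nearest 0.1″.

Δφ = -9.6″

1° of latitude = 111.1 km, so Δφ = -296.0 / 111100 = -0.0026643° = -9.591″.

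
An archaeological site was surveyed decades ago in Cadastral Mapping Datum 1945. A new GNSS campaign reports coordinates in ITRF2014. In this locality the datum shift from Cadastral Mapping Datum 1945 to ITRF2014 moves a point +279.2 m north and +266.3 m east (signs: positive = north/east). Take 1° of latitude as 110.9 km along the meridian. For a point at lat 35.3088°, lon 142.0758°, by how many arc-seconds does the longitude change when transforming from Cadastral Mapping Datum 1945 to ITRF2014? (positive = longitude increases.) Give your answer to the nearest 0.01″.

At latitude 35.3088°, cos φ = 0.816049.
1° of longitude at this latitude = 110.9 × cos φ = 90.50 km, so Δλ = 266.3 / 90499.8 = 0.0029425° = 10.593″.

Δλ = 10.59″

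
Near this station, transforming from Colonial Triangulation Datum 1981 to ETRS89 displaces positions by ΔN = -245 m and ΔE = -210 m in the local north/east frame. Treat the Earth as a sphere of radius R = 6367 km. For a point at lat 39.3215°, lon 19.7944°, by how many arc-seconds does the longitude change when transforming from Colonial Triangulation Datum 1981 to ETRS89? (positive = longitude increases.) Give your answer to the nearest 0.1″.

At latitude 39.3215°, cos φ = 0.773602.
One radian of longitude at latitude φ spans R cos φ, so Δλ = ΔE / (R cos φ) = -210.0 / (6367000 × 0.773602) = -4.2635e-05 rad = -8.794″.

Δλ = -8.8″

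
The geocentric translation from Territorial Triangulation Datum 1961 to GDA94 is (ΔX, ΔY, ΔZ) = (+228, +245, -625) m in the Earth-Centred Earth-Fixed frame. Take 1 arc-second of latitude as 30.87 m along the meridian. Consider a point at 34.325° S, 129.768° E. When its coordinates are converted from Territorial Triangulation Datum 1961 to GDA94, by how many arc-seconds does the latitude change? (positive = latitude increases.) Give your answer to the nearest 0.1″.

Δφ = -15.9″

sin φ = -0.563886, cos φ = 0.825852, sin λ = 0.768641, cos λ = -0.639681.
North component: ΔN = −sin φ cos λ·ΔX − sin φ sin λ·ΔY + cos φ·ΔZ = −(-0.563886)(-0.639681)(228) − (-0.563886)(0.768641)(245) + (0.825852)(-625) = -492.21 m.
1° of latitude spans 3600 × 30.87 = 111132 m, so Δφ = -492.21 / 111132 × 3600 = -15.945″.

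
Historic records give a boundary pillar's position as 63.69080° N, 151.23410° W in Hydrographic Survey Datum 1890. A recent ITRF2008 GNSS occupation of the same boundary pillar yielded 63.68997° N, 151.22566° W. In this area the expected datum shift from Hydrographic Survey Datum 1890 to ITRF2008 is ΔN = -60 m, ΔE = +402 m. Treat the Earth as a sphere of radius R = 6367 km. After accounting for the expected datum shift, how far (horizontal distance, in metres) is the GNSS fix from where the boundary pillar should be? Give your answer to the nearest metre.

Observed coordinate differences: Δφ = -0.00083°, Δλ = +0.00844°.
Converting to metres (1° lat = 111125 m, cos φ = 0.443215): observed ΔN = -92.2 m, observed ΔE = 415.7 m.
Subtracting the expected shift leaves a residual of -92.2 − (-60) = -32.2 m north and 415.7 − (402) = 13.7 m east.
Residual distance = √((-32.2)² + 13.7²) = 35.0 m.

35 m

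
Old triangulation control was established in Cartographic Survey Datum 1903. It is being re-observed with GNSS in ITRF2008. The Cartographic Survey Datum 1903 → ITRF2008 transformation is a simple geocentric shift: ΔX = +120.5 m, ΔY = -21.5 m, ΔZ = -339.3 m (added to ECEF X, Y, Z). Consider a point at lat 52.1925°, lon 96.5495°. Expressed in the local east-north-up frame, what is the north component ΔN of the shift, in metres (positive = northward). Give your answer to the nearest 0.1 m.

ΔN = -180.3 m

At φ = 52.1925°, λ = 96.5495°: sin φ = 0.790075, cos φ = 0.613010, sin λ = 0.993474, cos λ = -0.114062.
ΔN = −sin φ cos λ·ΔX − sin φ sin λ·ΔY + cos φ·ΔZ = −(0.790075)(-0.114062)(120.5) − (0.790075)(0.993474)(-21.5) + (0.613010)(-339.3) = -180.26 m.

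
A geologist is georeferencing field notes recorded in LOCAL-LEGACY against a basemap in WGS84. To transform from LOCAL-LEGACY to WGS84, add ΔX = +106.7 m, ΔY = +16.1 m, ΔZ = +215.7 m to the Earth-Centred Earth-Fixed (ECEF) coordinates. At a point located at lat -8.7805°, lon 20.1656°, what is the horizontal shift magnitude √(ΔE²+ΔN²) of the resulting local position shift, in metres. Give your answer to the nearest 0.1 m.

230.3 m

At φ = -8.7805°, λ = 20.1656°: sin φ = -0.152649, cos φ = 0.988280, sin λ = 0.344735, cos λ = 0.938700.
ΔE = −sin λ·ΔX + cos λ·ΔY = −(0.344735)·(106.7) + (0.938700)·(16.1) = -21.67 m.
ΔN = −sin φ cos λ·ΔX − sin φ sin λ·ΔY + cos φ·ΔZ = −(-0.152649)(0.938700)(106.7) − (-0.152649)(0.344735)(16.1) + (0.988280)(215.7) = 229.31 m.
Horizontal magnitude = √(ΔE² + ΔN²) = √((-21.67)² + 229.31²) = 230.33 m.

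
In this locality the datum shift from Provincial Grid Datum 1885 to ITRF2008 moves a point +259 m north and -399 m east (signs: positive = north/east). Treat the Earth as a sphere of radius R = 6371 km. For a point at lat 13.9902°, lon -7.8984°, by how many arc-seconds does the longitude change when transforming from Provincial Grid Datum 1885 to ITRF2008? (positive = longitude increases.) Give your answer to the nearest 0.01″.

Δλ = -13.31″

At latitude 13.9902°, cos φ = 0.970337.
One radian of longitude at latitude φ spans R cos φ, so Δλ = ΔE / (R cos φ) = -399.0 / (6371000 × 0.970337) = -6.4542e-05 rad = -13.313″.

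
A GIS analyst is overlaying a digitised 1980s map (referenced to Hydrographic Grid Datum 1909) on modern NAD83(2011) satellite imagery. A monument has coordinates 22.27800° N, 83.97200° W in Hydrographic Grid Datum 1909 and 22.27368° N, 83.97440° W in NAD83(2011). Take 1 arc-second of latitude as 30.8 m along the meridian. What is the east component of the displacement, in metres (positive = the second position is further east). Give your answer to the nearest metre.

ΔE = -246 m

Δφ = 22.27368° − 22.27800° = -0.00432°; Δλ = -83.97440° − -83.97200° = -0.00240°.
1° of latitude = 3600 × 30.80 = 110880 m.
ΔN = Δφ × 110880 = -479.0 m; ΔE = Δλ × 110880 × cos(22.27800°) = -0.00240 × 110880 × 0.925355 = -246.2 m.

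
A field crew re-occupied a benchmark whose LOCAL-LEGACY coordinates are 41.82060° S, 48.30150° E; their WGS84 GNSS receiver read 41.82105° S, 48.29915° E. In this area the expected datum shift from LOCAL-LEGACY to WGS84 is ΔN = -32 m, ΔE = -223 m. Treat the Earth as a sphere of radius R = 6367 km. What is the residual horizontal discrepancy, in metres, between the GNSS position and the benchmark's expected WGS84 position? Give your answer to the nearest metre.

34 m

Observed coordinate differences: Δφ = -0.00045°, Δλ = -0.00235°.
Converting to metres (1° lat = 111125 m, cos φ = 0.745236): observed ΔN = -50.0 m, observed ΔE = -194.6 m.
Subtracting the expected shift leaves a residual of -50.0 − (-32) = -18.0 m north and -194.6 − (-223) = 28.4 m east.
Residual distance = √((-18.0)² + 28.4²) = 33.6 m.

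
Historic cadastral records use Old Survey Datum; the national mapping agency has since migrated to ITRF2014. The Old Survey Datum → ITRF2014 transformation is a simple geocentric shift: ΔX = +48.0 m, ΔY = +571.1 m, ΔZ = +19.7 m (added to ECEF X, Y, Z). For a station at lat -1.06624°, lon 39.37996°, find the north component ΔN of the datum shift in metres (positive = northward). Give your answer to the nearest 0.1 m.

At φ = -1.06624°, λ = 39.37996°: sin φ = -0.018608, cos φ = 0.999827, sin λ = 0.634460, cos λ = 0.772956.
ΔN = −sin φ cos λ·ΔX − sin φ sin λ·ΔY + cos φ·ΔZ = −(-0.018608)(0.772956)(48.0) − (-0.018608)(0.634460)(571.1) + (0.999827)(19.7) = 27.13 m.

ΔN = 27.1 m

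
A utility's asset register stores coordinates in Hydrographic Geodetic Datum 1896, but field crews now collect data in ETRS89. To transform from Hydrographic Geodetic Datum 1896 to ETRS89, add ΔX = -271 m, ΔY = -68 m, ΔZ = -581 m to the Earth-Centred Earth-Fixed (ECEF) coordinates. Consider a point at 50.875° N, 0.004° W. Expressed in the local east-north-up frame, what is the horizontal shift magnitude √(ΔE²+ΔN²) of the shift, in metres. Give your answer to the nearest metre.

171 m

At φ = 50.875°, λ = -0.004°: sin φ = 0.775771, cos φ = 0.631014, sin λ = -0.000070, cos λ = 1.000000.
ΔE = −sin λ·ΔX + cos λ·ΔY = −(-0.000070)·(-271) + (1.000000)·(-68) = -68.02 m.
ΔN = −sin φ cos λ·ΔX − sin φ sin λ·ΔY + cos φ·ΔZ = −(0.775771)(1.000000)(-271) − (0.775771)(-0.000070)(-68) + (0.631014)(-581) = -156.39 m.
Horizontal magnitude = √(ΔE² + ΔN²) = √((-68.02)² + (-156.39)²) = 170.54 m.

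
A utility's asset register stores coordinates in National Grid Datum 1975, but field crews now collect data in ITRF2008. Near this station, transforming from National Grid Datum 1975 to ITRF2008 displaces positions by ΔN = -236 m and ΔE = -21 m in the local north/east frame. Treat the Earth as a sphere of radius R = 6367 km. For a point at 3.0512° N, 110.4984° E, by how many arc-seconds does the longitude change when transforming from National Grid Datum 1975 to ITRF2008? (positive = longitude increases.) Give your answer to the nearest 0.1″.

At latitude 3.0512°, cos φ = 0.998582.
One radian of longitude at latitude φ spans R cos φ, so Δλ = ΔE / (R cos φ) = -21.0 / (6367000 × 0.998582) = -3.3029e-06 rad = -0.681″.

Δλ = -0.7″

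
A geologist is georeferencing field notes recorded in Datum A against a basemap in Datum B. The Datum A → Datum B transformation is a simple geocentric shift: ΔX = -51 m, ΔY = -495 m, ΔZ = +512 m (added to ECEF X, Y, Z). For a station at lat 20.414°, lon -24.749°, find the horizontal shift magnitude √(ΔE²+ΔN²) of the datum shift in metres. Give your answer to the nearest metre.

At φ = 20.414°, λ = -24.749°: sin φ = 0.348801, cos φ = 0.937197, sin λ = -0.418644, cos λ = 0.908150.
ΔE = −sin λ·ΔX + cos λ·ΔY = −(-0.418644)·(-51) + (0.908150)·(-495) = -470.89 m.
ΔN = −sin φ cos λ·ΔX − sin φ sin λ·ΔY + cos φ·ΔZ = −(0.348801)(0.908150)(-51) − (0.348801)(-0.418644)(-495) + (0.937197)(512) = 423.72 m.
Horizontal magnitude = √(ΔE² + ΔN²) = √((-470.89)² + 423.72²) = 633.46 m.

633 m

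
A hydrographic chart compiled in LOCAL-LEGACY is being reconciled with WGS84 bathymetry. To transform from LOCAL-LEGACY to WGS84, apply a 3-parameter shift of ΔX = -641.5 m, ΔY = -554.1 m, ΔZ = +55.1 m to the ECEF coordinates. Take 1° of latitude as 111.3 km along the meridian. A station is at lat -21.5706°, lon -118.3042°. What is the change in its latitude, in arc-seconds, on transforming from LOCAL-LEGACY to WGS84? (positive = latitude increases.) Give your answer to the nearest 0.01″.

sin φ = -0.367647, cos φ = 0.929965, sin λ = -0.880443, cos λ = -0.474153.
North component: ΔN = −sin φ cos λ·ΔX − sin φ sin λ·ΔY + cos φ·ΔZ = −(-0.367647)(-0.474153)(-641.5) − (-0.367647)(-0.880443)(-554.1) + (0.929965)(55.1) = 342.43 m.
1° of latitude spans 111300 m, so Δφ = 342.43 / 111300 × 3600 = 11.076″.

Δφ = 11.08″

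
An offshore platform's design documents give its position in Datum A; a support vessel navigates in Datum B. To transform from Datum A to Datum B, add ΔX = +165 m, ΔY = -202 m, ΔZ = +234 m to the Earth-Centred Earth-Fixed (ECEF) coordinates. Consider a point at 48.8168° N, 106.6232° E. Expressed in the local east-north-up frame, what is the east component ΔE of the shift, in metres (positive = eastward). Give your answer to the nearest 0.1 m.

At φ = 48.8168°, λ = 106.6232°: sin φ = 0.752608, cos φ = 0.658469, sin λ = 0.958207, cos λ = -0.286076.
ΔE = −sin λ·ΔX + cos λ·ΔY = −(0.958207)·(165) + (-0.286076)·(-202) = -100.32 m.

ΔE = -100.3 m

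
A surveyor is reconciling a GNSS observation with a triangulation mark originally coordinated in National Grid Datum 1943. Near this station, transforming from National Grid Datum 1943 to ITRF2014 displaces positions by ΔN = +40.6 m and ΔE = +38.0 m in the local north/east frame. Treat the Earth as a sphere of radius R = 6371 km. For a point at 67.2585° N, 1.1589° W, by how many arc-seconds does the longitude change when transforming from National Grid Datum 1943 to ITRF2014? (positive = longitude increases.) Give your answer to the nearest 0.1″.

At latitude 67.2585°, cos φ = 0.386574.
One radian of longitude at latitude φ spans R cos φ, so Δλ = ΔE / (R cos φ) = 38.0 / (6371000 × 0.386574) = 1.5429e-05 rad = 3.182″.

Δλ = 3.2″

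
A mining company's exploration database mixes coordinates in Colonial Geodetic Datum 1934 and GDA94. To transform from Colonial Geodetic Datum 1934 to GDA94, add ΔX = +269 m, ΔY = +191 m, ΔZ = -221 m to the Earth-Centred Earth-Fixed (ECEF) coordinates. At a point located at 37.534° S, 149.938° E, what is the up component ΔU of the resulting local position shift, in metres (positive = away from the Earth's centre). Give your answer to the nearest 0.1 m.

The local up (radial) axis is (cos φ cos λ, cos φ sin λ, sin φ), giving ΔU = -184.621 + 75.873 + 134.640 = 25.89 m.

ΔU = 25.9 m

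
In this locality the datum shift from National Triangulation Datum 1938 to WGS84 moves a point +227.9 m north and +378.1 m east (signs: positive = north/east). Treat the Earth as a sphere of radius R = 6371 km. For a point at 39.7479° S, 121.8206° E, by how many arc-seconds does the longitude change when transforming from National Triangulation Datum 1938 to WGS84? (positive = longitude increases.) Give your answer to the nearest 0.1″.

At latitude -39.7479°, cos φ = 0.768865.
One radian of longitude at latitude φ spans R cos φ, so Δλ = ΔE / (R cos φ) = 378.1 / (6371000 × 0.768865) = 7.7188e-05 rad = 15.921″.

Δλ = 15.9″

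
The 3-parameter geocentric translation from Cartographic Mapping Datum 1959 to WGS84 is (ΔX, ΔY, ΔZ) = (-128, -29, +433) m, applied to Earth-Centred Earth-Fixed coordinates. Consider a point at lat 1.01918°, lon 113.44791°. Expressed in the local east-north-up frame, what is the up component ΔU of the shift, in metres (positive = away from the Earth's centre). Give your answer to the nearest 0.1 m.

ΔU = 32.0 m

At φ = 1.01918°, λ = 113.44791°: sin φ = 0.017787, cos φ = 0.999842, sin λ = 0.917422, cos λ = -0.397915.
ΔU = cos φ cos λ·ΔX + cos φ sin λ·ΔY + sin φ·ΔZ = (0.999842)(-0.397915)(-128) + (0.999842)(0.917422)(-29) + (0.017787)(433) = 32.03 m.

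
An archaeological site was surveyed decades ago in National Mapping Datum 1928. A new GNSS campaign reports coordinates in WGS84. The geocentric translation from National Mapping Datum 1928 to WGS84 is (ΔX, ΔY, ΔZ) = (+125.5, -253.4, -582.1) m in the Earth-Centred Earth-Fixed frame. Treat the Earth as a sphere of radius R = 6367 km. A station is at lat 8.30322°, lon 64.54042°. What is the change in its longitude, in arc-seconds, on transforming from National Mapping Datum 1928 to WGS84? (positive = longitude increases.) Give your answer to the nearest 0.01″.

sin φ = 0.144412, cos φ = 0.989518, sin λ = 0.902889, cos λ = 0.429874.
East component: ΔE = −sin λ·ΔX + cos λ·ΔY = −(0.902889)(125.5) + (0.429874)(-253.4) = -222.24 m.
1° of latitude spans πR/180 = 111125 m; at latitude φ, 1° of longitude spans that × cos φ = 109960.3 m, so Δλ = -222.24 / 109960.3 × 3600 = -7.276″.

Δλ = -7.28″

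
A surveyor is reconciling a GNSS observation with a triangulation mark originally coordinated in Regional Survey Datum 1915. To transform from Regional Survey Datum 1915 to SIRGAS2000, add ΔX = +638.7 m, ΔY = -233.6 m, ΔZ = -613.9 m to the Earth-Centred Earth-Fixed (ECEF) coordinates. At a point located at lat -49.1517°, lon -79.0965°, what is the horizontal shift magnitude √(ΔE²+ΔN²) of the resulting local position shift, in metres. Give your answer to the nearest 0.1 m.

598.8 m

At φ = -49.1517°, λ = -79.0965°: sin φ = -0.756444, cos φ = 0.654059, sin λ = -0.981947, cos λ = 0.189155.
ΔE = −sin λ·ΔX + cos λ·ΔY = −(-0.981947)·(638.7) + (0.189155)·(-233.6) = 582.98 m.
ΔN = −sin φ cos λ·ΔX − sin φ sin λ·ΔY + cos φ·ΔZ = −(-0.756444)(0.189155)(638.7) − (-0.756444)(-0.981947)(-233.6) + (0.654059)(-613.9) = -136.62 m.
Horizontal magnitude = √(ΔE² + ΔN²) = √(582.98² + (-136.62)²) = 598.78 m.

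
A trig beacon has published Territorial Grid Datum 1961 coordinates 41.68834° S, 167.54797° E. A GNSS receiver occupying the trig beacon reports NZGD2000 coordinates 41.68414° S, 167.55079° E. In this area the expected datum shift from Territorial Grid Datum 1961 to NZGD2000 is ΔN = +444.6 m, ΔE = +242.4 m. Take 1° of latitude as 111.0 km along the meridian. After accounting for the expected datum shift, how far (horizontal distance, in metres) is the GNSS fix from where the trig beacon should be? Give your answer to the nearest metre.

Observed coordinate differences: Δφ = +0.00420°, Δλ = +0.00282°.
Converting to metres (1° lat = 111000 m, cos φ = 0.746774): observed ΔN = 466.2 m, observed ΔE = 233.8 m.
Subtracting the expected shift leaves a residual of 466.2 − (444.6) = 21.6 m north and 233.8 − (242.4) = -8.6 m east.
Residual distance = √(21.6² + (-8.6)²) = 23.3 m.

23 m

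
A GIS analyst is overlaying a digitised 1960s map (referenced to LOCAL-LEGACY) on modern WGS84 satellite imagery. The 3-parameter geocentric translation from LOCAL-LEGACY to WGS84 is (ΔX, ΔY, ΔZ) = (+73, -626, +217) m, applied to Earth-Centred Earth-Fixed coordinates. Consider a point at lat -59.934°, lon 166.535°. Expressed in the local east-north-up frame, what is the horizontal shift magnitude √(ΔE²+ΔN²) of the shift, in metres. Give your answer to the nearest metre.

597 m

At φ = -59.934°, λ = 166.535°: sin φ = -0.865449, cos φ = 0.500997, sin λ = 0.232851, cos λ = -0.972512.
ΔE = −sin λ·ΔX + cos λ·ΔY = −(0.232851)·(73) + (-0.972512)·(-626) = 591.79 m.
ΔN = −sin φ cos λ·ΔX − sin φ sin λ·ΔY + cos φ·ΔZ = −(-0.865449)(-0.972512)(73) − (-0.865449)(0.232851)(-626) + (0.500997)(217) = -78.88 m.
Horizontal magnitude = √(ΔE² + ΔN²) = √(591.79² + (-78.88)²) = 597.03 m.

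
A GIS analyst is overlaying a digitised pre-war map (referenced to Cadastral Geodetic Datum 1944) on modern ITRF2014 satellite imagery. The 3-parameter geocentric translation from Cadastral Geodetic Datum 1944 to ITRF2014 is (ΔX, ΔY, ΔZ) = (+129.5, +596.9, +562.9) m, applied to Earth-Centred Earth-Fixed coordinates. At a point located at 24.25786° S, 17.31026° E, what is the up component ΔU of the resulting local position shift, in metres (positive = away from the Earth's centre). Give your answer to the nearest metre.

ΔU = 43 m

At φ = -24.25786°, λ = 17.31026°: sin φ = -0.410844, cos φ = 0.911706, sin λ = 0.297546, cos λ = 0.954708.
ΔU = cos φ cos λ·ΔX + cos φ sin λ·ΔY + sin φ·ΔZ = (0.911706)(0.954708)(129.5) + (0.911706)(0.297546)(596.9) + (-0.410844)(562.9) = 43.38 m.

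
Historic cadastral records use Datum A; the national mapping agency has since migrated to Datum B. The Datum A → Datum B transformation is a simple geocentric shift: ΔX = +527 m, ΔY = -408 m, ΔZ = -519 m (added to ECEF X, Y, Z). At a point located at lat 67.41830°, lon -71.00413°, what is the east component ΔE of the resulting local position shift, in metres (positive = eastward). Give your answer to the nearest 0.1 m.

ΔE = 365.5 m

The local east axis at (φ, λ) is (−sin λ, cos λ, 0), so ΔE = −sin(-71.00413°)·527 + cos(-71.00413°)·(-408) = 365.50 m.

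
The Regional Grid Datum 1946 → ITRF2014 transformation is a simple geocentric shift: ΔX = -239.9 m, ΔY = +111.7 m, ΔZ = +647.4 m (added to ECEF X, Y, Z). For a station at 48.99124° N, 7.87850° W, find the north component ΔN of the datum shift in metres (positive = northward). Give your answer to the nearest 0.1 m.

At φ = 48.99124°, λ = -7.87850°: sin φ = 0.754609, cos φ = 0.656174, sin λ = -0.137073, cos λ = 0.990561.
ΔN = −sin φ cos λ·ΔX − sin φ sin λ·ΔY + cos φ·ΔZ = −(0.754609)(0.990561)(-239.9) − (0.754609)(-0.137073)(111.7) + (0.656174)(647.4) = 615.68 m.

ΔN = 615.7 m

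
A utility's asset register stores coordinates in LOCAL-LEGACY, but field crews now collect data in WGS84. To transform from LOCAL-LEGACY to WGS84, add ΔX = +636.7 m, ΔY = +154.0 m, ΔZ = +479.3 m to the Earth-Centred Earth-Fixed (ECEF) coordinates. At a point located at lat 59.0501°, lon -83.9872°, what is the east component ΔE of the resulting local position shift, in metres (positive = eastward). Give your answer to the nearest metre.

At φ = 59.0501°, λ = -83.9872°: sin φ = 0.857617, cos φ = 0.514288, sin λ = -0.994499, cos λ = 0.104751.
ΔE = −sin λ·ΔX + cos λ·ΔY = −(-0.994499)·(636.7) + (0.104751)·(154.0) = 649.33 m.

ΔE = 649 m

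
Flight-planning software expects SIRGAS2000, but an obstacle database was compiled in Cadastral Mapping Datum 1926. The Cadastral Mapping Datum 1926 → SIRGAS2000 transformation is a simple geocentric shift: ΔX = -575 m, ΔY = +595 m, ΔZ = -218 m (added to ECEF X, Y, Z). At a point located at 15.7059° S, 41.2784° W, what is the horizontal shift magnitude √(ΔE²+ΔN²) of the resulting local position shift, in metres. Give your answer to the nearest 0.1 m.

438.4 m

At φ = -15.7059°, λ = -41.2784°: sin φ = -0.270700, cos φ = 0.962664, sin λ = -0.659718, cos λ = 0.751513.
ΔE = −sin λ·ΔX + cos λ·ΔY = −(-0.659718)·(-575) + (0.751513)·(595) = 67.81 m.
ΔN = −sin φ cos λ·ΔX − sin φ sin λ·ΔY + cos φ·ΔZ = −(-0.270700)(0.751513)(-575) − (-0.270700)(-0.659718)(595) + (0.962664)(-218) = -433.09 m.
Horizontal magnitude = √(ΔE² + ΔN²) = √(67.81² + (-433.09)²) = 438.37 m.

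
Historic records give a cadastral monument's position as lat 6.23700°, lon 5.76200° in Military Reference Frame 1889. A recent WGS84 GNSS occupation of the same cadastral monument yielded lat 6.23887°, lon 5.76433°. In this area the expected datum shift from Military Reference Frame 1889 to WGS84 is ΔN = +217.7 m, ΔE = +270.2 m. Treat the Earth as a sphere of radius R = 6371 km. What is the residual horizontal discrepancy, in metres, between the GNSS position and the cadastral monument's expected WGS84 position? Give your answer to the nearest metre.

Observed coordinate differences: Δφ = +0.00187°, Δλ = +0.00233°.
Converting to metres (1° lat = 111195 m, cos φ = 0.994081): observed ΔN = 207.9 m, observed ΔE = 257.6 m.
Subtracting the expected shift leaves a residual of 207.9 − (217.7) = -9.8 m north and 257.6 − (270.2) = -12.6 m east.
Residual distance = √((-9.8)² + (-12.6)²) = 16.0 m.

16 m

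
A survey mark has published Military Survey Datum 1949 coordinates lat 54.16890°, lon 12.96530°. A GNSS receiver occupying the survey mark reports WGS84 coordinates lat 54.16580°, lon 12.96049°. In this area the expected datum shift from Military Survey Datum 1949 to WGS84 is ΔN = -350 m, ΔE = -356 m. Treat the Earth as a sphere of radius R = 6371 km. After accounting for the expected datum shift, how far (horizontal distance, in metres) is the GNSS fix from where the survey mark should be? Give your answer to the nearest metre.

Observed coordinate differences: Δφ = -0.00310°, Δλ = -0.00481°.
Converting to metres (1° lat = 111195 m, cos φ = 0.585398): observed ΔN = -344.7 m, observed ΔE = -313.1 m.
Subtracting the expected shift leaves a residual of -344.7 − (-350) = 5.3 m north and -313.1 − (-356) = 42.9 m east.
Residual distance = √(5.3² + 42.9²) = 43.2 m.

43 m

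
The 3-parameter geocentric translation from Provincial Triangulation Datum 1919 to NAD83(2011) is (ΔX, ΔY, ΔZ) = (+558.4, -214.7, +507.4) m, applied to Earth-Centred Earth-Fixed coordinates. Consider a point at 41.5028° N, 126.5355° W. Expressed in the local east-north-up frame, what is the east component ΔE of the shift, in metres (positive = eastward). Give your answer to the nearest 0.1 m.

ΔE = 576.5 m

At φ = 41.5028°, λ = -126.5355°: sin φ = 0.662657, cos φ = 0.748923, sin λ = -0.803488, cos λ = -0.595321.
ΔE = −sin λ·ΔX + cos λ·ΔY = −(-0.803488)·(558.4) + (-0.595321)·(-214.7) = 576.48 m.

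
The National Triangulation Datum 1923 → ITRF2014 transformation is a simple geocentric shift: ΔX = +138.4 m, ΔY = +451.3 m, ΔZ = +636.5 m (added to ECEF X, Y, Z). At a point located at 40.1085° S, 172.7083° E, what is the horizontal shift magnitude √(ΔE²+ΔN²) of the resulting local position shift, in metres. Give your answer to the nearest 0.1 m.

637.1 m

The local east axis at (φ, λ) is (−sin λ, cos λ, 0), so ΔE = −sin(172.7083°)·138.4 + cos(172.7083°)·451.3 = -465.22 m.
The local north axis is (−sin φ cos λ, −sin φ sin λ, cos φ), giving ΔN = -88.441 + 36.902 + 486.812 = 435.27 m.
Horizontal magnitude = √(ΔE² + ΔN²) = √((-465.22)² + 435.27²) = 637.09 m.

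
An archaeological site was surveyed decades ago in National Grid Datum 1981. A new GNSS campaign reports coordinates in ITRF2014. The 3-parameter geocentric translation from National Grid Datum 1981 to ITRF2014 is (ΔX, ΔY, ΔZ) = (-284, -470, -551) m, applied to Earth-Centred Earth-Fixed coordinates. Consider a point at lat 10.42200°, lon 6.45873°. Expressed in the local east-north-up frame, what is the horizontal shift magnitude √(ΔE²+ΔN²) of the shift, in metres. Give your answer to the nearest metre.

The local east axis at (φ, λ) is (−sin λ, cos λ, 0), so ΔE = −sin(6.45873°)·(-284) + cos(6.45873°)·(-470) = -435.07 m.
The local north axis is (−sin φ cos λ, −sin φ sin λ, cos φ), giving ΔN = 51.049 + 9.564 − 541.910 = -481.30 m.
Horizontal magnitude = √(ΔE² + ΔN²) = √((-435.07)² + (-481.30)²) = 648.79 m.

649 m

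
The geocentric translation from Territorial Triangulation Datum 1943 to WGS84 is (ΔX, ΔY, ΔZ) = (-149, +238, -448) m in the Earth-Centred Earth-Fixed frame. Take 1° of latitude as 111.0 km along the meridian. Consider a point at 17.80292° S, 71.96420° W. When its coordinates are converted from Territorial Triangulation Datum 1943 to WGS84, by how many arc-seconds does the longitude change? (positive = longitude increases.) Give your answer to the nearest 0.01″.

sin φ = -0.305744, cos φ = 0.952114, sin λ = -0.950863, cos λ = 0.309611.
East component: ΔE = −sin λ·ΔX + cos λ·ΔY = −(-0.950863)(-149) + (0.309611)(238) = -67.99 m.
1° of latitude spans 111000 m; at latitude φ, 1° of longitude spans that × cos φ = 105684.6 m, so Δλ = -67.99 / 105684.6 × 3600 = -2.316″.

Δλ = -2.32″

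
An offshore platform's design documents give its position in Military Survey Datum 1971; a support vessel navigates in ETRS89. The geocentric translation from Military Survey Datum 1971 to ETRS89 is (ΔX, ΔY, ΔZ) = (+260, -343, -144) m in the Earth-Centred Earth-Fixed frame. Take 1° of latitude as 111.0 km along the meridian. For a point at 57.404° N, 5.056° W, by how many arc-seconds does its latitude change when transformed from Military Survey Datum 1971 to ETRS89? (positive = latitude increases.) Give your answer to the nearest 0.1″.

sin φ = 0.842490, cos φ = 0.538712, sin λ = -0.088129, cos λ = 0.996109.
North component: ΔN = −sin φ cos λ·ΔX − sin φ sin λ·ΔY + cos φ·ΔZ = −(0.842490)(0.996109)(260) − (0.842490)(-0.088129)(-343) + (0.538712)(-144) = -321.24 m.
1° of latitude spans 111000 m, so Δφ = -321.24 / 111000 × 3600 = -10.418″.

Δφ = -10.4″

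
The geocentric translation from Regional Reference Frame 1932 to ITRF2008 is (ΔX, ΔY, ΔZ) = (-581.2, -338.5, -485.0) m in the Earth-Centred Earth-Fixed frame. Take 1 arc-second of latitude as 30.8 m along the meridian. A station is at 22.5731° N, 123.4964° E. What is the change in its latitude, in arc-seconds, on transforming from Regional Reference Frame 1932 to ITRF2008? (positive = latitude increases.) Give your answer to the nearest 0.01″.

sin φ = 0.383862, cos φ = 0.923391, sin λ = 0.833920, cos λ = -0.551885.
North component: ΔN = −sin φ cos λ·ΔX − sin φ sin λ·ΔY + cos φ·ΔZ = −(0.383862)(-0.551885)(-581.2) − (0.383862)(0.833920)(-338.5) + (0.923391)(-485.0) = -462.61 m.
1° of latitude spans 3600 × 30.80 = 110880 m, so Δφ = -462.61 / 110880 × 3600 = -15.020″.

Δφ = -15.02″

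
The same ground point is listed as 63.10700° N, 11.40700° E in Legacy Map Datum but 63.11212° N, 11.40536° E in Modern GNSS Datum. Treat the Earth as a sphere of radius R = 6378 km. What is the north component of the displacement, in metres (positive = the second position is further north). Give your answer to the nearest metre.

ΔN = 570 m

Δφ = 63.11212° − 63.10700° = +0.00512°; Δλ = 11.40536° − 11.40700° = -0.00164°.
1° along a meridian = πR/180 = 111317 m.
ΔN = Δφ × 111317 = 569.9 m; ΔE = Δλ × 111317 × cos(63.10700°) = -0.00164 × 111317 × 0.452326 = -82.6 m.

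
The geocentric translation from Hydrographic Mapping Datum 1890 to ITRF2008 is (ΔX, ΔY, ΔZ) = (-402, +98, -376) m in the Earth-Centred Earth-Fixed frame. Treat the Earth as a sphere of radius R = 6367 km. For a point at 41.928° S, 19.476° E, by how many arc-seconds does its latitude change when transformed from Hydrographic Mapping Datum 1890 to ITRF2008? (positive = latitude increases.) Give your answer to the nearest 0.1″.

sin φ = -0.668196, cos φ = 0.743985, sin λ = 0.333412, cos λ = 0.942781.
North component: ΔN = −sin φ cos λ·ΔX − sin φ sin λ·ΔY + cos φ·ΔZ = −(-0.668196)(0.942781)(-402) − (-0.668196)(0.333412)(98) + (0.743985)(-376) = -511.15 m.
1° of latitude spans πR/180 = 111125 m, so Δφ = -511.15 / 111125 × 3600 = -16.559″.

Δφ = -16.6″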